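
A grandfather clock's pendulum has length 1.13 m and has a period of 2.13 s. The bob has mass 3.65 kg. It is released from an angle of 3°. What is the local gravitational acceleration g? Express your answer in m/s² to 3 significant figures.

From T = 2π√(L/g), g = 4π²L/T² = 4π² × 1.13/2.130² = 9.83 m/s².

9.83 m/s²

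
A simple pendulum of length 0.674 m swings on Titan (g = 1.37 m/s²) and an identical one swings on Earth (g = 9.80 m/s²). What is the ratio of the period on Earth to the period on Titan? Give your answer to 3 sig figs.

T ∝ 1/√g, so T₂/T₁ = √(g₁/g₂) = √(1.37/9.80) = 0.374.

0.374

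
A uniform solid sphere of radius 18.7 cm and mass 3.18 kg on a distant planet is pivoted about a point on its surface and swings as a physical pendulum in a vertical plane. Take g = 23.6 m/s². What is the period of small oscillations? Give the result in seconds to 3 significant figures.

I_cm = (2/5)mr² = 0.04448 kg·m². The pivot is at distance d = 0.187 m from the centre of mass.
By the parallel-axis theorem, I = I_cm + md² = 0.04448 + 0.1112 = 0.1557 kg·m².
T = 2π√(I/(mgd)) = 2π√(0.1557/(3.18 × 23.6 × 0.187)) = 0.662 s.

0.662 s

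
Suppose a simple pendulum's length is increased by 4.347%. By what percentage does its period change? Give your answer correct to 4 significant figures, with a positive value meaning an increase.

T ∝ √L, so T'/T = √(1.0435) = 1.0215.
Percentage change in T = (1.0215 − 1) × 100% = 2.150%.

2.150%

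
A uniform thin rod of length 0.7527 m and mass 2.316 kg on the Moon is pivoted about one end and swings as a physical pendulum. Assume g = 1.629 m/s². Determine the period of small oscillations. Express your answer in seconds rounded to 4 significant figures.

For a physical pendulum T = 2π√(I/(mgd)), with d = 0.37635 m from pivot to centre of mass.
I_cm = mL²/12 = 2.316 × 0.7527²/12 = 0.10935 kg·m²; I = I_cm + md² = 0.10935 + 2.316 × 0.37635² = 0.43738 kg·m².
T = 2π√(0.43738/(2.316 × 1.629 × 0.37635)) = 3.487 s.

3.487 s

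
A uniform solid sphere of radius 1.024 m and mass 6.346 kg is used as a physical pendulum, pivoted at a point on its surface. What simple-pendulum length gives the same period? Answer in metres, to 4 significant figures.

The equivalent simple-pendulum length is L_eq = I/(md), where I is about the pivot and d = 1.0240 m.
I_cm = (2/5)mR² = 2.6617 kg·m², so I = I_cm + md² = 2.6617 + 6.6543 = 9.3160 kg·m².
L_eq = 9.3160/(6.346 × 1.0240) = 1.434 m.

1.434 m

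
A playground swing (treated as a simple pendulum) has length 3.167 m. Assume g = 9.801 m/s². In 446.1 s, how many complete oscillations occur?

T = 2π√(L/g) = 2π√(3.167/9.801) = 3.5716 s.
Number of complete oscillations = ⌊446.1/3.5716⌋ = ⌊124.90⌋ = 124.

124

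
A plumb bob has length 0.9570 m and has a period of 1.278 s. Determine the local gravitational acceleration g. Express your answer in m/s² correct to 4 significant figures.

From T = 2π√(L/g), g = 4π²L/T² = 4π² × 0.9570/1.2780² = 23.13 m/s².

23.13 m/s²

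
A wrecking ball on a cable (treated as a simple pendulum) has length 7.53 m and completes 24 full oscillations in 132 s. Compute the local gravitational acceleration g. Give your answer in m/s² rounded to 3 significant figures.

T = 132/24 = 5.500 s.
From T = 2π√(L/g), g = 4π²L/T² = 4π² × 7.53/5.500² = 9.83 m/s².

9.83 m/s²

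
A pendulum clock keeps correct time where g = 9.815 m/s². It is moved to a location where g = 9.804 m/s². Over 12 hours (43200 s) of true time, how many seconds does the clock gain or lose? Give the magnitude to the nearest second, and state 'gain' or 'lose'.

The clock's period scales as T ∝ 1/√g, so T'/T = √(9.815/9.804) = 1.00056.
In 43200 s of true time the clock registers 43200/1.00056 = 43175.8 s, so it loses 24 s.

lose 24 s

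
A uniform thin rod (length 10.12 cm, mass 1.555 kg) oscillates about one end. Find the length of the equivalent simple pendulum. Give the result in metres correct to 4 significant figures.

0.06747 m

The equivalent simple-pendulum length is L_eq = I/(md), where I is about the pivot and d = 0.050600 m.
I_cm = (1/12)mL² = 0.0013271 kg·m², so I = I_cm + md² = 0.0013271 + 0.0039814 = 0.0053085 kg·m².
L_eq = 0.0053085/(1.555 × 0.050600) = 0.06747 m.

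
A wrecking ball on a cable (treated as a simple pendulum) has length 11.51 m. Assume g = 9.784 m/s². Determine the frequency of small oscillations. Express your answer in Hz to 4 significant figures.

T = 2π√(L/g) = 2π√(11.51/9.784) = 6.8149 s, so f = 1/T = 0.1467 Hz.

0.1467 Hz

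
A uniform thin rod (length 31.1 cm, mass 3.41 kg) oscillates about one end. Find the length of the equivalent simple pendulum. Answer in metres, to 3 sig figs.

0.207 m

The equivalent simple-pendulum length is L_eq = I/(md), where I is about the pivot and d = 0.1555 m.
I_cm = (1/12)mL² = 0.02748 kg·m², so I = I_cm + md² = 0.02748 + 0.08245 = 0.1099 kg·m².
L_eq = 0.1099/(3.41 × 0.1555) = 0.207 m.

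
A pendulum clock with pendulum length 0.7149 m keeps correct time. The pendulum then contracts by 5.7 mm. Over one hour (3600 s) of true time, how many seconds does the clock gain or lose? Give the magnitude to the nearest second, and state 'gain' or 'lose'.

gain 14 s

T ∝ √L, so T'/T = √(0.70920/0.7149) = 0.996005.
In 3600 s of true time the clock registers 3600/0.996005 = 3614.4 s, so it gains 14 s.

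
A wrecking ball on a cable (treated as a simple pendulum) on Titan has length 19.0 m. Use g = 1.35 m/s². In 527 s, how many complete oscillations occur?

T = 2π√(L/g) = 2π√(19.0/1.35) = 23.57 s.
Number of complete oscillations = ⌊527/23.57⌋ = ⌊22.36⌋ = 22.

22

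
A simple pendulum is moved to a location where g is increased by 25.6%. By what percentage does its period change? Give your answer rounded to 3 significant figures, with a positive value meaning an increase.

-10.8%

T ∝ 1/√g, so T'/T = 1/√(1.256) = 0.8923.
Percentage change in T = (0.8923 − 1) × 100% = -10.8%.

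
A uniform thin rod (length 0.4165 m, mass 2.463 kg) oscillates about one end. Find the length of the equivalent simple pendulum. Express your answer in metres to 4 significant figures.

The equivalent simple-pendulum length is L_eq = I/(md), where I is about the pivot and d = 0.20825 m.
I_cm = (1/12)mL² = 0.035605 kg·m², so I = I_cm + md² = 0.035605 + 0.10682 = 0.14242 kg·m².
L_eq = 0.14242/(2.463 × 0.20825) = 0.2777 m.

0.2777 m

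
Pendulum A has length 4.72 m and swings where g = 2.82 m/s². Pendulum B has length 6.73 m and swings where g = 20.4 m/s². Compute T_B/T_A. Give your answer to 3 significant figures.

T = 2π√(L/g), so T_B/T_A = √((L_B/g_B)/(L_A/g_A)) = √((6.73/20.4)/(4.72/2.82)) = 0.444.

0.444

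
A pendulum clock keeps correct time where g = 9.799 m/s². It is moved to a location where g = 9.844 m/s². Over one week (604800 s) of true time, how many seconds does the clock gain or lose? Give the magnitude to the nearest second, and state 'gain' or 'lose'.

gain 1387 s

The clock's period scales as T ∝ 1/√g, so T'/T = √(9.799/9.844) = 0.997712.
In 604800 s of true time the clock registers 604800/0.997712 = 606187.1 s, so it gains 1387 s.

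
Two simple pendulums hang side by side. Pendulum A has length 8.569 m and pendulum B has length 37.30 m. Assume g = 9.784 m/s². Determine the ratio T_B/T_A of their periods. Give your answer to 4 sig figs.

T ∝ √L, so T_B/T_A = √(L_B/L_A) = √(37.30/8.569) = 2.086.

2.086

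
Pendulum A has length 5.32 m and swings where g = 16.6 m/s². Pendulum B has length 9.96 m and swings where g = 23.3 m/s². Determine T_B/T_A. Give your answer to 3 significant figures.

1.15

T = 2π√(L/g), so T_B/T_A = √((L_B/g_B)/(L_A/g_A)) = √((9.96/23.3)/(5.32/16.6)) = 1.15.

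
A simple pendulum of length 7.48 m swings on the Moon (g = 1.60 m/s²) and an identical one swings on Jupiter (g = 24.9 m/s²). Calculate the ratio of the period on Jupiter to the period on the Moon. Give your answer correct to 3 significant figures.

T ∝ 1/√g, so T₂/T₁ = √(g₁/g₂) = √(1.60/24.9) = 0.253.

0.253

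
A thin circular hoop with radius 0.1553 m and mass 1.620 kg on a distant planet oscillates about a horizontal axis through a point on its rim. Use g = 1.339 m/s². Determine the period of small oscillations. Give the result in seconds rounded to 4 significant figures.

3.026 s

I_cm = mr² = 0.039071 kg·m². The pivot is at distance d = 0.1553 m from the centre of mass.
By the parallel-axis theorem, I = I_cm + md² = 0.039071 + 0.039071 = 0.078143 kg·m².
T = 2π√(I/(mgd)) = 2π√(0.078143/(1.620 × 1.339 × 0.1553)) = 3.026 s.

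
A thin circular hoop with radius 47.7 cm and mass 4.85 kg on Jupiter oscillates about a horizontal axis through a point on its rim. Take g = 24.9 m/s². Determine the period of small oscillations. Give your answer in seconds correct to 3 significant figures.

1.23 s

I_cm = mr² = 1.104 kg·m². The pivot is at distance d = 0.477 m from the centre of mass.
By the parallel-axis theorem, I = I_cm + md² = 1.104 + 1.104 = 2.207 kg·m².
T = 2π√(I/(mgd)) = 2π√(2.207/(4.85 × 24.9 × 0.477)) = 1.23 s.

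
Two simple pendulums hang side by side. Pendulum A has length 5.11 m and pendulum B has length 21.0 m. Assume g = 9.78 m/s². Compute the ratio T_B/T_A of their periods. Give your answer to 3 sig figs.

2.03

T ∝ √L, so T_B/T_A = √(L_B/L_A) = √(21.0/5.11) = 2.03.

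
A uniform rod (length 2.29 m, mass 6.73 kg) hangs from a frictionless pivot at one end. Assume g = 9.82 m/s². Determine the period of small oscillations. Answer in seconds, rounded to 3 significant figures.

For a physical pendulum T = 2π√(I/(mgd)), with d = 1.145 m from pivot to centre of mass.
I_cm = mL²/12 = 6.73 × 2.29²/12 = 2.941 kg·m²; I = I_cm + md² = 2.941 + 6.73 × 1.145² = 11.76 kg·m².
T = 2π√(11.76/(6.73 × 9.82 × 1.145)) = 2.48 s.

2.48 s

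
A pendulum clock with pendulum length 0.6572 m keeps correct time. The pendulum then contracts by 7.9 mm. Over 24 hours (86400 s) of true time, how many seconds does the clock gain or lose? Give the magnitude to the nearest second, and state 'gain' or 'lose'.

T ∝ √L, so T'/T = √(0.64930/0.6572) = 0.993971.
In 86400 s of true time the clock registers 86400/0.993971 = 86924.0 s, so it gains 524 s.

gain 524 s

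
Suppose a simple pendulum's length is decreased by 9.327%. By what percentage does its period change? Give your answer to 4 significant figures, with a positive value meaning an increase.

T ∝ √L, so T'/T = √(0.90673) = 0.95222.
Percentage change in T = (0.95222 − 1) × 100% = -4.778%.

-4.778%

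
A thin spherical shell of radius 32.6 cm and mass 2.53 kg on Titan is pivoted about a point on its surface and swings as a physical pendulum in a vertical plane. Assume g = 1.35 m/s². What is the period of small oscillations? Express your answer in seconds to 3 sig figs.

3.99 s

I_cm = (2/3)mr² = 0.1793 kg·m². The pivot is at distance d = 0.326 m from the centre of mass.
By the parallel-axis theorem, I = I_cm + md² = 0.1793 + 0.2689 = 0.4481 kg·m².
T = 2π√(I/(mgd)) = 2π√(0.4481/(2.53 × 1.35 × 0.326)) = 3.99 s.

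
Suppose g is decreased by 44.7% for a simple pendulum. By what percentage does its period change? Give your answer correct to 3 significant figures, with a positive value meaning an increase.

T ∝ 1/√g, so T'/T = 1/√(0.5530) = 1.345.
Percentage change in T = (1.345 − 1) × 100% = 34.5%.

34.5%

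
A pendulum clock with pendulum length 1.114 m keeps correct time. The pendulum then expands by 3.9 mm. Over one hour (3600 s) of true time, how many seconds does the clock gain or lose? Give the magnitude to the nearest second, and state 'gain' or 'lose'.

T ∝ √L, so T'/T = √(1.11790/1.114) = 1.00175.
In 3600 s of true time the clock registers 3600/1.00175 = 3593.7 s, so it loses 6 s.

lose 6 s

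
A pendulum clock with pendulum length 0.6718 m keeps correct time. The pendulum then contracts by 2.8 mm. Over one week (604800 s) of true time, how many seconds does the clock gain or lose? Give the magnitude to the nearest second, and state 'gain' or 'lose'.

gain 1264 s

T ∝ √L, so T'/T = √(0.66900/0.6718) = 0.997914.
In 604800 s of true time the clock registers 604800/0.997914 = 606064.3 s, so it gains 1264 s.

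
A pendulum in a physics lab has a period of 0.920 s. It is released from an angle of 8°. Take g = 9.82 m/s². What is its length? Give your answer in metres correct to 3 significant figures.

From T = 2π√(L/g), L = gT²/(4π²) = 9.82 × 0.9200²/(4π²) = 0.211 m.

0.211 m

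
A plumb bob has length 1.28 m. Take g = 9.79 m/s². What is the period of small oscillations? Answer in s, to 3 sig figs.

2.27 s

T = 2π√(L/g) = 2π√(1.28/9.79) = 2π × 0.3616 = 2.27 s.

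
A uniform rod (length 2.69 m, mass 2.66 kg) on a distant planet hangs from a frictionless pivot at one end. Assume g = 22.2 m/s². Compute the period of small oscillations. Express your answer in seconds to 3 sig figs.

For a physical pendulum T = 2π√(I/(mgd)), with d = 1.345 m from pivot to centre of mass.
I_cm = mL²/12 = 2.66 × 2.69²/12 = 1.604 kg·m²; I = I_cm + md² = 1.604 + 2.66 × 1.345² = 6.416 kg·m².
T = 2π√(6.416/(2.66 × 22.2 × 1.345)) = 1.79 s.

1.79 s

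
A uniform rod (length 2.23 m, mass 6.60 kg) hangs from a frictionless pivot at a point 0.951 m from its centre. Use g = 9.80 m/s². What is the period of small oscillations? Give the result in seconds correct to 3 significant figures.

2.36 s

For a physical pendulum T = 2π√(I/(mgd)), with d = 0.9510 m from pivot to centre of mass.
I_cm = mL²/12 = 6.60 × 2.23²/12 = 2.735 kg·m²; I = I_cm + md² = 2.735 + 6.60 × 0.9510² = 8.704 kg·m².
T = 2π√(8.704/(6.60 × 9.80 × 0.9510)) = 2.36 s.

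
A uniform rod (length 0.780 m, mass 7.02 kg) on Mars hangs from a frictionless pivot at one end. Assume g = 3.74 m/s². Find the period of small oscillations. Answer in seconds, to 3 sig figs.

For a physical pendulum T = 2π√(I/(mgd)), with d = 0.3900 m from pivot to centre of mass.
I_cm = mL²/12 = 7.02 × 0.780²/12 = 0.3559 kg·m²; I = I_cm + md² = 0.3559 + 7.02 × 0.3900² = 1.424 kg·m².
T = 2π√(1.424/(7.02 × 3.74 × 0.3900)) = 2.34 s.

2.34 s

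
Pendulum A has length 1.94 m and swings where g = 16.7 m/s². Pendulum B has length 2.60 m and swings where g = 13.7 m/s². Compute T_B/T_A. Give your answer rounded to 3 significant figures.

T = 2π√(L/g), so T_B/T_A = √((L_B/g_B)/(L_A/g_A)) = √((2.60/13.7)/(1.94/16.7)) = 1.28.

1.28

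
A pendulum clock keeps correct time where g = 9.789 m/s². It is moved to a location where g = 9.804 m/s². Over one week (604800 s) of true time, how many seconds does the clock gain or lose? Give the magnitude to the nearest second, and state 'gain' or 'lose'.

The clock's period scales as T ∝ 1/√g, so T'/T = √(9.789/9.804) = 0.999235.
In 604800 s of true time the clock registers 604800/0.999235 = 605263.2 s, so it gains 463 s.

gain 463 s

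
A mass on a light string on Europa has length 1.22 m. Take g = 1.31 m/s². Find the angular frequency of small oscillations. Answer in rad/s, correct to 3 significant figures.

ω = √(g/L) = √(1.31/1.22) = 1.04 rad/s.

1.04 rad/s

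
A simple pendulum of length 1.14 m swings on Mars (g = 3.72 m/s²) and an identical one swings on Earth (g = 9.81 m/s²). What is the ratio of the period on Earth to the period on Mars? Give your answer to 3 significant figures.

0.616

T ∝ 1/√g, so T₂/T₁ = √(g₁/g₂) = √(3.72/9.81) = 0.616.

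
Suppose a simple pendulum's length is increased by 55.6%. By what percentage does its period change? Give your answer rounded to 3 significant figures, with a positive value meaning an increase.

T ∝ √L, so T'/T = √(1.556) = 1.247.
Percentage change in T = (1.247 − 1) × 100% = 24.7%.

24.7%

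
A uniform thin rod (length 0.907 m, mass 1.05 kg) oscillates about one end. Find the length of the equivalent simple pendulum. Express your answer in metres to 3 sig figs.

The equivalent simple-pendulum length is L_eq = I/(md), where I is about the pivot and d = 0.4535 m.
I_cm = (1/12)mL² = 0.07198 kg·m², so I = I_cm + md² = 0.07198 + 0.2159 = 0.2879 kg·m².
L_eq = 0.2879/(1.05 × 0.4535) = 0.605 m.

0.605 m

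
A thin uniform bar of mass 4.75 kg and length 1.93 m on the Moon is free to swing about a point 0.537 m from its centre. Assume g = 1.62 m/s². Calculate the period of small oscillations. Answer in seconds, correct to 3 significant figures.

5.21 s

For a physical pendulum T = 2π√(I/(mgd)), with d = 0.5370 m from pivot to centre of mass.
I_cm = mL²/12 = 4.75 × 1.93²/12 = 1.474 kg·m²; I = I_cm + md² = 1.474 + 4.75 × 0.5370² = 2.844 kg·m².
T = 2π√(2.844/(4.75 × 1.62 × 0.5370)) = 5.21 s.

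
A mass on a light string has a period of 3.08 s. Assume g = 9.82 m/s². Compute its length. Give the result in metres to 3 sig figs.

From T = 2π√(L/g), L = gT²/(4π²) = 9.82 × 3.080²/(4π²) = 2.36 m.

2.36 m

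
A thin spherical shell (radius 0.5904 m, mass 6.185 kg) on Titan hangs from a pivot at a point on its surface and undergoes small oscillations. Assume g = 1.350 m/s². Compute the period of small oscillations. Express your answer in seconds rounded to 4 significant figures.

5.364 s

I_cm = (2/3)mr² = 1.4373 kg·m². The pivot is at distance d = 0.5904 m from the centre of mass.
By the parallel-axis theorem, I = I_cm + md² = 1.4373 + 2.1559 = 3.5932 kg·m².
T = 2π√(I/(mgd)) = 2π√(3.5932/(6.185 × 1.350 × 0.5904)) = 5.364 s.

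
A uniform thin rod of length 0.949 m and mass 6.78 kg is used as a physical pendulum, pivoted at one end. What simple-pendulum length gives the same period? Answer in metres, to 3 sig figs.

0.633 m

The equivalent simple-pendulum length is L_eq = I/(md), where I is about the pivot and d = 0.4745 m.
I_cm = (1/12)mL² = 0.5088 kg·m², so I = I_cm + md² = 0.5088 + 1.527 = 2.035 kg·m².
L_eq = 2.035/(6.78 × 0.4745) = 0.633 m.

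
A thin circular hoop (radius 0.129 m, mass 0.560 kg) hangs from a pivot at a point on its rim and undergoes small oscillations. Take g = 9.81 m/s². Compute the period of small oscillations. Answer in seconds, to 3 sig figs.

1.02 s

I_cm = mr² = 0.009319 kg·m². The pivot is at distance d = 0.129 m from the centre of mass.
By the parallel-axis theorem, I = I_cm + md² = 0.009319 + 0.009319 = 0.01864 kg·m².
T = 2π√(I/(mgd)) = 2π√(0.01864/(0.560 × 9.81 × 0.129)) = 1.02 s.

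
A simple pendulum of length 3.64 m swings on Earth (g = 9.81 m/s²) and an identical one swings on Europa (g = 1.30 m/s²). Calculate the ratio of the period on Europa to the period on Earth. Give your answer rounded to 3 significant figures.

T ∝ 1/√g, so T₂/T₁ = √(g₁/g₂) = √(9.81/1.30) = 2.75.

2.75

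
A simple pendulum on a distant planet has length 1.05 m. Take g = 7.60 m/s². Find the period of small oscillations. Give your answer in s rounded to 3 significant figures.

2.34 s

T = 2π√(L/g) = 2π√(1.05/7.60) = 2π × 0.3717 = 2.34 s.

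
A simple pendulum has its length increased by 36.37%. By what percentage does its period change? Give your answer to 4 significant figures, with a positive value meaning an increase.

16.78%

T ∝ √L, so T'/T = √(1.3637) = 1.1678.
Percentage change in T = (1.1678 − 1) × 100% = 16.78%.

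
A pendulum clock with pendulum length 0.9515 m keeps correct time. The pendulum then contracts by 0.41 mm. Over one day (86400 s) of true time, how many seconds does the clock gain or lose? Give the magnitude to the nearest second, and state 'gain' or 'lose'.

gain 19 s

T ∝ √L, so T'/T = √(0.95109/0.9515) = 0.999785.
In 86400 s of true time the clock registers 86400/0.999785 = 86418.6 s, so it gains 19 s.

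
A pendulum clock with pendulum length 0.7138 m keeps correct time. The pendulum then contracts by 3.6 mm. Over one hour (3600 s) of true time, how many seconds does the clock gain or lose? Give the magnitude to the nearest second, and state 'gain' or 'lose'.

T ∝ √L, so T'/T = √(0.71020/0.7138) = 0.997475.
In 3600 s of true time the clock registers 3600/0.997475 = 3609.1 s, so it gains 9 s.

gain 9 s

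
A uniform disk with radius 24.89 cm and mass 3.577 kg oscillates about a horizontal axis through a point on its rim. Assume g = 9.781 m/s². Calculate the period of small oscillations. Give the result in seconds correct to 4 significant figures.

1.228 s

I_cm = ½mr² = 0.11080 kg·m². The pivot is at distance d = 0.2489 m from the centre of mass.
By the parallel-axis theorem, I = I_cm + md² = 0.11080 + 0.22160 = 0.33240 kg·m².
T = 2π√(I/(mgd)) = 2π√(0.33240/(3.577 × 9.781 × 0.2489)) = 1.228 s.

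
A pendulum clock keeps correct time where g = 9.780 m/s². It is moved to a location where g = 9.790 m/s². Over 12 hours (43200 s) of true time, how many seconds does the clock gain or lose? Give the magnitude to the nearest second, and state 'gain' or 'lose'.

gain 22 s

The clock's period scales as T ∝ 1/√g, so T'/T = √(9.780/9.790) = 0.999489.
In 43200 s of true time the clock registers 43200/0.999489 = 43222.1 s, so it gains 22 s.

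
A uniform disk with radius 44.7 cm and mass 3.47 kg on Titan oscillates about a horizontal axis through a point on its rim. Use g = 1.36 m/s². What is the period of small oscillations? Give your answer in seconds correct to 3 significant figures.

4.41 s

I_cm = ½mr² = 0.3467 kg·m². The pivot is at distance d = 0.447 m from the centre of mass.
By the parallel-axis theorem, I = I_cm + md² = 0.3467 + 0.6933 = 1.040 kg·m².
T = 2π√(I/(mgd)) = 2π√(1.040/(3.47 × 1.36 × 0.447)) = 4.41 s.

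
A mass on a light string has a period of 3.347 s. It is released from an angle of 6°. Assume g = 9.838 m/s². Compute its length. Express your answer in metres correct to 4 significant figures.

From T = 2π√(L/g), L = gT²/(4π²) = 9.838 × 3.3470²/(4π²) = 2.792 m.

2.792 m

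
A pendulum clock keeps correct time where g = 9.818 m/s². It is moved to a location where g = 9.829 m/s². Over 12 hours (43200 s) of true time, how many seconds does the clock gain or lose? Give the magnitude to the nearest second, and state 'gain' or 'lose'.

The clock's period scales as T ∝ 1/√g, so T'/T = √(9.818/9.829) = 0.999440.
In 43200 s of true time the clock registers 43200/0.999440 = 43224.2 s, so it gains 24 s.

gain 24 s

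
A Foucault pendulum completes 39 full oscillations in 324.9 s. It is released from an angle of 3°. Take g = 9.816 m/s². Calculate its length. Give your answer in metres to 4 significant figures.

T = 324.9/39 = 8.3308 s.
From T = 2π√(L/g), L = gT²/(4π²) = 9.816 × 8.3308²/(4π²) = 17.26 m.

17.26 m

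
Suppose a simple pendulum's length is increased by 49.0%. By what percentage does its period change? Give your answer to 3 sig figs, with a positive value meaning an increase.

22.1%

T ∝ √L, so T'/T = √(1.490) = 1.221.
Percentage change in T = (1.221 − 1) × 100% = 22.1%.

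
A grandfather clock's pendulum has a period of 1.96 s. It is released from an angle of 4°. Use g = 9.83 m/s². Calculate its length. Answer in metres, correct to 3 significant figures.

0.957 m

From T = 2π√(L/g), L = gT²/(4π²) = 9.83 × 1.960²/(4π²) = 0.957 m.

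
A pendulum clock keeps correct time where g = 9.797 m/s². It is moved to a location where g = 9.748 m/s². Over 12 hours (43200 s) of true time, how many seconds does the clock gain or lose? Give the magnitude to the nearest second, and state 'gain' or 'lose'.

The clock's period scales as T ∝ 1/√g, so T'/T = √(9.797/9.748) = 1.00251.
In 43200 s of true time the clock registers 43200/1.00251 = 43091.8 s, so it loses 108 s.

lose 108 s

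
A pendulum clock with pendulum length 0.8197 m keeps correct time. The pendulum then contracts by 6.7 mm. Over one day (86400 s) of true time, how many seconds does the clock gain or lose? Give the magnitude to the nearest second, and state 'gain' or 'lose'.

gain 355 s

T ∝ √L, so T'/T = √(0.81300/0.8197) = 0.995905.
In 86400 s of true time the clock registers 86400/0.995905 = 86755.3 s, so it gains 355 s.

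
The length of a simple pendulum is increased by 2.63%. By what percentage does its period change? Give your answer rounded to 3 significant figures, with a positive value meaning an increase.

T ∝ √L, so T'/T = √(1.026) = 1.013.
Percentage change in T = (1.013 − 1) × 100% = 1.31%.

1.31%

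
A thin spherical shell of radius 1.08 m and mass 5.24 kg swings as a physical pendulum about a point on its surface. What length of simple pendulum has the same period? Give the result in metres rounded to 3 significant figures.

1.80 m

The equivalent simple-pendulum length is L_eq = I/(md), where I is about the pivot and d = 1.080 m.
I_cm = (2/3)mR² = 4.075 kg·m², so I = I_cm + md² = 4.075 + 6.112 = 10.19 kg·m².
L_eq = 10.19/(5.24 × 1.080) = 1.80 m.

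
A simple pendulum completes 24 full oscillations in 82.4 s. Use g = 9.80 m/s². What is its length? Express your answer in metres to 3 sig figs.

2.93 m

T = 82.4/24 = 3.433 s.
From T = 2π√(L/g), L = gT²/(4π²) = 9.80 × 3.433²/(4π²) = 2.93 m.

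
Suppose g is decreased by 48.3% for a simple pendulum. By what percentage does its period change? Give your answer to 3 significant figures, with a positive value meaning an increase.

T ∝ 1/√g, so T'/T = 1/√(0.5170) = 1.391.
Percentage change in T = (1.391 − 1) × 100% = 39.1%.

39.1%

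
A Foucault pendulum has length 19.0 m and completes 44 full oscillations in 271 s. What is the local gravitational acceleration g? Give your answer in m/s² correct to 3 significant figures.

T = 271/44 = 6.159 s.
From T = 2π√(L/g), g = 4π²L/T² = 4π² × 19.0/6.159² = 19.8 m/s².

19.8 m/s²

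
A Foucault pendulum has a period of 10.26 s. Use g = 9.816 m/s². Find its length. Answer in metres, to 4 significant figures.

From T = 2π√(L/g), L = gT²/(4π²) = 9.816 × 10.260²/(4π²) = 26.17 m.

26.17 m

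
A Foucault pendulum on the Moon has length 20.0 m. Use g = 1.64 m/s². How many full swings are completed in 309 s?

T = 2π√(L/g) = 2π√(20.0/1.64) = 21.94 s.
Number of complete oscillations = ⌊309/21.94⌋ = ⌊14.08⌋ = 14.

14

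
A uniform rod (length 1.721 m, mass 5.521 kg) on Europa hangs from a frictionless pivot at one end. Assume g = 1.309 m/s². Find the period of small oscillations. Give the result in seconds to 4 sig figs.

For a physical pendulum T = 2π√(I/(mgd)), with d = 0.86050 m from pivot to centre of mass.
I_cm = mL²/12 = 5.521 × 1.721²/12 = 1.3627 kg·m²; I = I_cm + md² = 1.3627 + 5.521 × 0.86050² = 5.4508 kg·m².
T = 2π√(5.4508/(5.521 × 1.309 × 0.86050)) = 5.882 s.

5.882 s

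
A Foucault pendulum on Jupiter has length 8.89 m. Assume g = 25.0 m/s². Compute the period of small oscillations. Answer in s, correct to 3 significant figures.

3.75 s

T = 2π√(L/g) = 2π√(8.89/25.0) = 2π × 0.5963 = 3.75 s.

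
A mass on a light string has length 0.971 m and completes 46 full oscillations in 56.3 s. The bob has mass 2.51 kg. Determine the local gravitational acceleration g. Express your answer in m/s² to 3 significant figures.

25.6 m/s²

T = 56.3/46 = 1.224 s.
From T = 2π√(L/g), g = 4π²L/T² = 4π² × 0.971/1.224² = 25.6 m/s².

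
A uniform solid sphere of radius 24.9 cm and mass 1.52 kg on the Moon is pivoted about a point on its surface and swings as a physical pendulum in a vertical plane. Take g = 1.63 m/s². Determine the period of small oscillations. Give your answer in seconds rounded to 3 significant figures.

2.91 s

I_cm = (2/5)mr² = 0.03770 kg·m². The pivot is at distance d = 0.249 m from the centre of mass.
By the parallel-axis theorem, I = I_cm + md² = 0.03770 + 0.09424 = 0.1319 kg·m².
T = 2π√(I/(mgd)) = 2π√(0.1319/(1.52 × 1.63 × 0.249)) = 2.91 s.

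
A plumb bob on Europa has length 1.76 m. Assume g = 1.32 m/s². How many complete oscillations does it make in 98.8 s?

13

T = 2π√(L/g) = 2π√(1.76/1.32) = 7.255 s.
Number of complete oscillations = ⌊98.8/7.255⌋ = ⌊13.62⌋ = 13.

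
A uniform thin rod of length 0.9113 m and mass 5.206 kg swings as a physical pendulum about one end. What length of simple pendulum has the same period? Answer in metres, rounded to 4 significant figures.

The equivalent simple-pendulum length is L_eq = I/(md), where I is about the pivot and d = 0.45565 m.
I_cm = (1/12)mL² = 0.36028 kg·m², so I = I_cm + md² = 0.36028 + 1.0809 = 1.4411 kg·m².
L_eq = 1.4411/(5.206 × 0.45565) = 0.6075 m.

0.6075 m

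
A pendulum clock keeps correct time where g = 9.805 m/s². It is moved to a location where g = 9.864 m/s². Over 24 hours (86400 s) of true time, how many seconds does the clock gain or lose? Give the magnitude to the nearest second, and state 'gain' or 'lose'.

gain 260 s

The clock's period scales as T ∝ 1/√g, so T'/T = √(9.805/9.864) = 0.997005.
In 86400 s of true time the clock registers 86400/0.997005 = 86659.6 s, so it gains 260 s.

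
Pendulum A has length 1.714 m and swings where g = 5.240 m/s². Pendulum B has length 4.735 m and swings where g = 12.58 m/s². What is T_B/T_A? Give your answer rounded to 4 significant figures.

1.073

T = 2π√(L/g), so T_B/T_A = √((L_B/g_B)/(L_A/g_A)) = √((4.735/12.58)/(1.714/5.240)) = 1.073.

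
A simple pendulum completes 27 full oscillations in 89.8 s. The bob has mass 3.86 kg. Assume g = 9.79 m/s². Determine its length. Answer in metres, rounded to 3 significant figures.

T = 89.8/27 = 3.326 s.
From T = 2π√(L/g), L = gT²/(4π²) = 9.79 × 3.326²/(4π²) = 2.74 m.

2.74 m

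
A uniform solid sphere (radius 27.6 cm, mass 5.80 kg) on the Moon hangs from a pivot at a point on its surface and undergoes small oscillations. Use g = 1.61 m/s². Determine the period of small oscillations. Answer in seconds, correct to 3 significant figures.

I_cm = (2/5)mr² = 0.1767 kg·m². The pivot is at distance d = 0.276 m from the centre of mass.
By the parallel-axis theorem, I = I_cm + md² = 0.1767 + 0.4418 = 0.6185 kg·m².
T = 2π√(I/(mgd)) = 2π√(0.6185/(5.80 × 1.61 × 0.276)) = 3.08 s.

3.08 s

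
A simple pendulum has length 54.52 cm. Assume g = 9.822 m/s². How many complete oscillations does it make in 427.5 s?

T = 2π√(L/g) = 2π√(0.5452/9.822) = 1.4803 s.
Number of complete oscillations = ⌊427.5/1.4803⌋ = ⌊288.79⌋ = 288.

288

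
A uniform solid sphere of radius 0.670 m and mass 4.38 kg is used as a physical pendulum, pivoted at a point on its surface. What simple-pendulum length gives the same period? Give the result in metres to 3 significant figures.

0.938 m

The equivalent simple-pendulum length is L_eq = I/(md), where I is about the pivot and d = 0.6700 m.
I_cm = (2/5)mR² = 0.7865 kg·m², so I = I_cm + md² = 0.7865 + 1.966 = 2.753 kg·m².
L_eq = 2.753/(4.38 × 0.6700) = 0.938 m.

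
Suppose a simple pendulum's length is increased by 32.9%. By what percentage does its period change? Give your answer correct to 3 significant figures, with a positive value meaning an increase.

T ∝ √L, so T'/T = √(1.329) = 1.153.
Percentage change in T = (1.153 − 1) × 100% = 15.3%.

15.3%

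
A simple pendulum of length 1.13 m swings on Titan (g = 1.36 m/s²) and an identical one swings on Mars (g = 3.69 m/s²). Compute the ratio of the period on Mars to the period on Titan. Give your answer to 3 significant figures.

0.607

T ∝ 1/√g, so T₂/T₁ = √(g₁/g₂) = √(1.36/3.69) = 0.607.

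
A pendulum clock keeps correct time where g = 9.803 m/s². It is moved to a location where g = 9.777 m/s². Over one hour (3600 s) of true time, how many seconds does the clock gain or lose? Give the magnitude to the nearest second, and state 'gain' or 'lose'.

The clock's period scales as T ∝ 1/√g, so T'/T = √(9.803/9.777) = 1.00133.
In 3600 s of true time the clock registers 3600/1.00133 = 3595.2 s, so it loses 5 s.

lose 5 s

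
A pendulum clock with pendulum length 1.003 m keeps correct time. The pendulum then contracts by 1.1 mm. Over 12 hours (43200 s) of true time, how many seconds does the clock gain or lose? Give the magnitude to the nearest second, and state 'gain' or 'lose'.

gain 24 s

T ∝ √L, so T'/T = √(1.00190/1.003) = 0.999451.
In 43200 s of true time the clock registers 43200/0.999451 = 43223.7 s, so it gains 24 s.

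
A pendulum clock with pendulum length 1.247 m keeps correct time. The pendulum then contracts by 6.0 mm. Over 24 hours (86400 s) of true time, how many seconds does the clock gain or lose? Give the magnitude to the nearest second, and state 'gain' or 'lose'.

T ∝ √L, so T'/T = √(1.24100/1.247) = 0.997591.
In 86400 s of true time the clock registers 86400/0.997591 = 86608.6 s, so it gains 209 s.

gain 209 s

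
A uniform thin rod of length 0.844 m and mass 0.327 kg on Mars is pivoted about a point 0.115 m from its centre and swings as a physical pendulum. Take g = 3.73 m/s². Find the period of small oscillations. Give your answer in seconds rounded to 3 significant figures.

For a physical pendulum T = 2π√(I/(mgd)), with d = 0.1150 m from pivot to centre of mass.
I_cm = mL²/12 = 0.327 × 0.844²/12 = 0.01941 kg·m²; I = I_cm + md² = 0.01941 + 0.327 × 0.1150² = 0.02374 kg·m².
T = 2π√(0.02374/(0.327 × 3.73 × 0.1150)) = 2.58 s.

2.58 s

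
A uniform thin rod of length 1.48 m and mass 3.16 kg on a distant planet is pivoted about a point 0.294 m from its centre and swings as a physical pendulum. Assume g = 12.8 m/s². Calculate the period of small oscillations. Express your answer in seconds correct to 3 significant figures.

For a physical pendulum T = 2π√(I/(mgd)), with d = 0.2940 m from pivot to centre of mass.
I_cm = mL²/12 = 3.16 × 1.48²/12 = 0.5768 kg·m²; I = I_cm + md² = 0.5768 + 3.16 × 0.2940² = 0.8499 kg·m².
T = 2π√(0.8499/(3.16 × 12.8 × 0.2940)) = 1.68 s.

1.68 s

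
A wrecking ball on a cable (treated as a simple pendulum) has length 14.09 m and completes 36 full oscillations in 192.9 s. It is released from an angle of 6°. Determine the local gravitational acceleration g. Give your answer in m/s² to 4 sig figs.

19.37 m/s²

T = 192.9/36 = 5.3583 s.
From T = 2π√(L/g), g = 4π²L/T² = 4π² × 14.09/5.3583² = 19.37 m/s².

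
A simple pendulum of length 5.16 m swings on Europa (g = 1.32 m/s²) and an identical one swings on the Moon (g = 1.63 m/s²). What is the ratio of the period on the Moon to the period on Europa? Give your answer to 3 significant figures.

0.900

T ∝ 1/√g, so T₂/T₁ = √(g₁/g₂) = √(1.32/1.63) = 0.900.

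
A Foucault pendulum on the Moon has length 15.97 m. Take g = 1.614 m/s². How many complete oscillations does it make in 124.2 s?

T = 2π√(L/g) = 2π√(15.97/1.614) = 19.764 s.
Number of complete oscillations = ⌊124.2/19.764⌋ = ⌊6.2841⌋ = 6.

6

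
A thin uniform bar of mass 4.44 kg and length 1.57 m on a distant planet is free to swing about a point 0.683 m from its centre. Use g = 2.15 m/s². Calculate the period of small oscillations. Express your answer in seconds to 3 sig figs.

4.25 s

For a physical pendulum T = 2π√(I/(mgd)), with d = 0.6830 m from pivot to centre of mass.
I_cm = mL²/12 = 4.44 × 1.57²/12 = 0.9120 kg·m²; I = I_cm + md² = 0.9120 + 4.44 × 0.6830² = 2.983 kg·m².
T = 2π√(2.983/(4.44 × 2.15 × 0.6830)) = 4.25 s.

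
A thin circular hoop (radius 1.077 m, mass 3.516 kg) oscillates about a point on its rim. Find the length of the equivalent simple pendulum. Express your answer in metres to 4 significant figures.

2.154 m

The equivalent simple-pendulum length is L_eq = I/(md), where I is about the pivot and d = 1.0770 m.
I_cm = mR² = 4.0783 kg·m², so I = I_cm + md² = 4.0783 + 4.0783 = 8.1566 kg·m².
L_eq = 8.1566/(3.516 × 1.0770) = 2.154 m.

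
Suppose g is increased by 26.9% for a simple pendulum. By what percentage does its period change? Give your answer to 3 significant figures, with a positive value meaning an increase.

T ∝ 1/√g, so T'/T = 1/√(1.269) = 0.8877.
Percentage change in T = (0.8877 − 1) × 100% = -11.2%.

-11.2%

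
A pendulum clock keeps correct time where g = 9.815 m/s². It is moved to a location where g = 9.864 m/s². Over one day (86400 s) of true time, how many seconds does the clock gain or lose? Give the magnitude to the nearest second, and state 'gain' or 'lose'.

The clock's period scales as T ∝ 1/√g, so T'/T = √(9.815/9.864) = 0.997513.
In 86400 s of true time the clock registers 86400/0.997513 = 86615.4 s, so it gains 215 s.

gain 215 s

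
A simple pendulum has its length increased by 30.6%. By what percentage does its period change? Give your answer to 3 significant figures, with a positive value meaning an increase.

14.3%

T ∝ √L, so T'/T = √(1.306) = 1.143.
Percentage change in T = (1.143 − 1) × 100% = 14.3%.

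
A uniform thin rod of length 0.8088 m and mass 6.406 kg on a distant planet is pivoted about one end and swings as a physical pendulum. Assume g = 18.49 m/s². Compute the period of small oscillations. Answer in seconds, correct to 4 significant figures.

1.073 s

For a physical pendulum T = 2π√(I/(mgd)), with d = 0.40440 m from pivot to centre of mass.
I_cm = mL²/12 = 6.406 × 0.8088²/12 = 0.34921 kg·m²; I = I_cm + md² = 0.34921 + 6.406 × 0.40440² = 1.3968 kg·m².
T = 2π√(1.3968/(6.406 × 18.49 × 0.40440)) = 1.073 s.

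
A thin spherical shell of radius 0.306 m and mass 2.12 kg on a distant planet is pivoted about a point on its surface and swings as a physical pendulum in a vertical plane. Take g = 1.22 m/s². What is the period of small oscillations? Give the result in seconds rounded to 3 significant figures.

4.06 s

I_cm = (2/3)mr² = 0.1323 kg·m². The pivot is at distance d = 0.306 m from the centre of mass.
By the parallel-axis theorem, I = I_cm + md² = 0.1323 + 0.1985 = 0.3308 kg·m².
T = 2π√(I/(mgd)) = 2π√(0.3308/(2.12 × 1.22 × 0.306)) = 4.06 s.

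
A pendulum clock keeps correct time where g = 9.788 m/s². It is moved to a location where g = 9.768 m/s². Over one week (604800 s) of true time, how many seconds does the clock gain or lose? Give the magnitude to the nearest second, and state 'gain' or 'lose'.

lose 618 s

The clock's period scales as T ∝ 1/√g, so T'/T = √(9.788/9.768) = 1.00102.
In 604800 s of true time the clock registers 604800/1.00102 = 604181.8 s, so it loses 618 s.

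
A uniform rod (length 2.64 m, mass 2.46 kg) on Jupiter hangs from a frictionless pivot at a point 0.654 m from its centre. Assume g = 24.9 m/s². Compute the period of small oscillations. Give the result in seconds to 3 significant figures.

For a physical pendulum T = 2π√(I/(mgd)), with d = 0.6540 m from pivot to centre of mass.
I_cm = mL²/12 = 2.46 × 2.64²/12 = 1.429 kg·m²; I = I_cm + md² = 1.429 + 2.46 × 0.6540² = 2.481 kg·m².
T = 2π√(2.481/(2.46 × 24.9 × 0.6540)) = 1.56 s.

1.56 s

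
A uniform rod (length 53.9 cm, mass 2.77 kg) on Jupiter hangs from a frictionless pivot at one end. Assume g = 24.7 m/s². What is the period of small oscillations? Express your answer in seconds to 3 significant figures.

For a physical pendulum T = 2π√(I/(mgd)), with d = 0.2695 m from pivot to centre of mass.
I_cm = mL²/12 = 2.77 × 0.539²/12 = 0.06706 kg·m²; I = I_cm + md² = 0.06706 + 2.77 × 0.2695² = 0.2682 kg·m².
T = 2π√(0.2682/(2.77 × 24.7 × 0.2695)) = 0.758 s.

0.758 s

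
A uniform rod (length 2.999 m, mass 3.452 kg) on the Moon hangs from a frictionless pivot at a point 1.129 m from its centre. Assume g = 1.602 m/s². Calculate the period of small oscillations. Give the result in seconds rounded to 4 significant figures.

For a physical pendulum T = 2π√(I/(mgd)), with d = 1.1290 m from pivot to centre of mass.
I_cm = mL²/12 = 3.452 × 2.999²/12 = 2.5873 kg·m²; I = I_cm + md² = 2.5873 + 3.452 × 1.1290² = 6.9873 kg·m².
T = 2π√(6.9873/(3.452 × 1.602 × 1.1290)) = 6.647 s.

6.647 s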